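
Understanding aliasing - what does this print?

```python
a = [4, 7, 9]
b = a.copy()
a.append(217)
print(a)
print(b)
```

Key concept: list.copy() creates independent copy.
Step by step:
`a = [4, 7, 9]` → a = [4, 7, 9]
`b = a.copy()` → b = [4, 7, 9]
`a.append(217)` → a = [4, 7, 9, 217]
`print(a)` → prints [4, 7, 9, 217]
`print(b)` → prints [4, 7, 9]

Answer:
[4, 7, 9, 217]
[4, 7, 9]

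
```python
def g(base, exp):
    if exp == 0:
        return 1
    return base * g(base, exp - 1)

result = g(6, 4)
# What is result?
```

g(6, 4) = 6 * 6 * 6 * 6 = 1296

Answer: 1296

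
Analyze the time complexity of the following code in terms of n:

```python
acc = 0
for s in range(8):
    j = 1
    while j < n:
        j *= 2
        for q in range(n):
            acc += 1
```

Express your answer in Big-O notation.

Each loop level contributes: 1 × log n × n. Multiplying the contributions gives O(n log n).

Answer: O(n log n)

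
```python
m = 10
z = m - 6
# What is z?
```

Trace:
`m = 10` → m = 10
`z = m - 6` → z = 4
So z = 4

Answer: 4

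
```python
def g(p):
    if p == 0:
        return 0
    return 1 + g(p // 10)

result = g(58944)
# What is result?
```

Count of digits of 58944: 5

Answer: 5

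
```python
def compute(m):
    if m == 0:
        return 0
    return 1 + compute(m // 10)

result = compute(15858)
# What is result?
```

Count of digits of 15858: 5

Answer: 5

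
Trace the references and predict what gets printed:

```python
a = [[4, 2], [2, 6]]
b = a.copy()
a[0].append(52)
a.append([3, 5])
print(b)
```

Key concept: shallow copy with nested lists.
Step by step:
`a = [[4, 2], [2, 6]]` → a = [[4, 2], [2, 6]]
`b = a.copy()` → b = [[4, 2], [2, 6]]
`a[0].append(52)` → a = [[4, 2, 52], [2, 6]]; b = [[4, 2, 52], [2, 6]]
`a.append([3, 5])` → a = [[4, 2, 52], [2, 6], [3, 5]]
`print(b)` → prints [[4, 2, 52], [2, 6]]

Answer: [[4, 2, 52], [2, 6]]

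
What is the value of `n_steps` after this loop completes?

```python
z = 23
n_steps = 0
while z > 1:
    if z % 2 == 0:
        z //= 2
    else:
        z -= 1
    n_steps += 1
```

Steps to reduce 23 to 1
`n_steps` takes the values: 0 → 1 → 2 → 3 → 4 → 5 → 6 → 7

Answer: 7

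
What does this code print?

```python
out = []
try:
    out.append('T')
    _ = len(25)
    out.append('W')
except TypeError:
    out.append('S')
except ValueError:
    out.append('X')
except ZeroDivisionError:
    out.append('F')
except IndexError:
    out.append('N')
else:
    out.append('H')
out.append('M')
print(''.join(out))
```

Execution trace: 'T' (try body) → 'S' (except TypeError) → 'M' (after the try/except). Output: TSM

Answer: TSM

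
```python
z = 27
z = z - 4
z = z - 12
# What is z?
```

Trace:
`z = 27` → z = 27
`z = z - 4` → z = 23
`z = z - 12` → z = 11
So z = 11

Answer: 11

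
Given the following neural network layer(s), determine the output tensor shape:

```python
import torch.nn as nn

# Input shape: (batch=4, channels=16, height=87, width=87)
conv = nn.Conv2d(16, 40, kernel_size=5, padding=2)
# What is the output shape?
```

Input: (4, 16, 87, 87) -> Output: (4, 40, 87, 87)

Answer: (4, 40, 87, 87)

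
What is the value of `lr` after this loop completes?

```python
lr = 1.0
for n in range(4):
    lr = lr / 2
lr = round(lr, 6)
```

Halving LR 4 times: 1 / 2^4
`lr` takes the values: 1.0 → 0.5 → 0.25 → 0.125 → 0.0625

Answer: 0.0625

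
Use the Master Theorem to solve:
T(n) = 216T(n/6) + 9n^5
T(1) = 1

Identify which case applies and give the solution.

a=216, b=6, f(n)=9n^5. log_6(216) = 3. Since c=5 > 3 and the regularity condition holds (216(n/6)^5 = (216/6^5)n^5 with 216/6^5 < 1), Case 3 applies: T(n) = Θ(f(n)) = O(n^5).

Answer: O(n^5) - Case 3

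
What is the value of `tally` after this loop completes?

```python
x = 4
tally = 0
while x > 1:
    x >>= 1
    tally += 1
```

Count right shifts until 1
`tally` takes the values: 0 → 1 → 2

Answer: 2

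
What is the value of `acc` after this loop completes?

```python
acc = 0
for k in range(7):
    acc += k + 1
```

Start at 0, add 1 to 7 = 28
`acc` takes the values: 0 → 1 → 3 → 6 → 10 → 15 → 21 → 28

Answer: 28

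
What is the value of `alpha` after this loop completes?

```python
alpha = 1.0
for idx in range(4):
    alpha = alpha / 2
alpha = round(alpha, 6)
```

Halving LR 4 times: 1 / 2^4
`alpha` takes the values: 1.0 → 0.5 → 0.25 → 0.125 → 0.0625

Answer: 0.0625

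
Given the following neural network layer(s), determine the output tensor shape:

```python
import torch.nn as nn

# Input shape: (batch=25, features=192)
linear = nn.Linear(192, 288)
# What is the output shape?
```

Input: (25, 192) -> Output: (25, 288)

Answer: (25, 288)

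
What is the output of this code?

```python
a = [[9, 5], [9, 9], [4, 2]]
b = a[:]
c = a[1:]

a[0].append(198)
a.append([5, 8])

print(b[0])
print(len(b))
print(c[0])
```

Key concept: slice with nested mutation.
Step by step:
`a = [[9, 5], [9, 9], [4, 2]]` → a = [[9, 5], [9, 9], [4, 2]]
`b = a[:]` → b = [[9, 5], [9, 9], [4, 2]]
`c = a[1:]` → c = [[9, 9], [4, 2]]
`a[0].append(198)` → a = [[9, 5, 198], [9, 9], [4, 2]]; b = [[9, 5, 198], [9, 9], [4, 2]]
`a.append([5, 8])` → a = [[9, 5, 198], [9, 9], [4, 2], [5, 8]]
`print(b[0])` → prints [9, 5, 198]
`print(len(b))` → prints 3
`print(c[0])` → prints [9, 9]

Answer:
[9, 5, 198]
3
[9, 9]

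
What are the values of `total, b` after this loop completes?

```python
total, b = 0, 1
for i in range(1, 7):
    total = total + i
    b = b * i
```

Sum and factorial of 1 to 6
`total, b` takes the values: (0, 1) → (1, 1) → (3, 1) → (3, 2) → (6, 2) → (6, 6) → (10, 6) → (10, 24) → (15, 24) → (15, 120) → (21, 120) → (21, 720)

Answer: 21, 720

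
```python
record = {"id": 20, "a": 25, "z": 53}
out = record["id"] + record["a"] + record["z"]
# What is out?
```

Trace:
`record = {"id": 20, "a": 25, "z": 53}` → record = {'id': 20, 'a': 25, 'z': 53}
`out = record["id"] + record["a"] + record["z"]` → out = 98
So out = 98

Answer: 98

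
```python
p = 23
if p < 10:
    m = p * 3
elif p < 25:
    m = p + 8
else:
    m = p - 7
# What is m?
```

Trace:
`p = 23` → p = 23
`if p < 10: ...` → p < 10 is False, p < 25 is True → m = 31
So m = 31

Answer: 31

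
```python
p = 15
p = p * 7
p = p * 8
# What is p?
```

Trace:
`p = 15` → p = 15
`p = p * 7` → p = 105
`p = p * 8` → p = 840
So p = 840

Answer: 840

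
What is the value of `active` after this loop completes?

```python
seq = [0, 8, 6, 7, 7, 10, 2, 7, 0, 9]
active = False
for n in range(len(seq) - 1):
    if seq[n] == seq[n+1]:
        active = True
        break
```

Check consecutive duplicates in [0, 8, 6, 7, 7, 10, 2, 7, 0, 9]
`active` takes the values: False → True

Answer: True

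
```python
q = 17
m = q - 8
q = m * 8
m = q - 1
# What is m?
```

Trace:
`q = 17` → q = 17
`m = q - 8` → m = 9
`q = m * 8` → q = 72
`m = q - 1` → m = 71
So m = 71

Answer: 71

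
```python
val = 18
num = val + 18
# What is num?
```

Trace:
`val = 18` → val = 18
`num = val + 18` → num = 36
So num = 36

Answer: 36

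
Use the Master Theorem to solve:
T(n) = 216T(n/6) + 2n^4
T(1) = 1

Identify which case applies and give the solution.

a=216, b=6, f(n)=2n^4. log_6(216) = 3. Since c=4 > 3 and the regularity condition holds (216(n/6)^4 = (216/6^4)n^4 with 216/6^4 < 1), Case 3 applies: T(n) = Θ(f(n)) = O(n^4).

Answer: O(n^4) - Case 3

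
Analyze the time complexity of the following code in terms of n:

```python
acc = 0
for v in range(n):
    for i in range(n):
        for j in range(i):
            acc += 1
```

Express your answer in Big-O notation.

Each loop level contributes: n × n × n. Multiplying the contributions gives O(n^3).

Answer: O(n^3)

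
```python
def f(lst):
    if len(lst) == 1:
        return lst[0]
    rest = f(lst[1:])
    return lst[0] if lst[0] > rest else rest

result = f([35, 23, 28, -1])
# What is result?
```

Recursive max over [35, 23, 28, -1] = 35

Answer: 35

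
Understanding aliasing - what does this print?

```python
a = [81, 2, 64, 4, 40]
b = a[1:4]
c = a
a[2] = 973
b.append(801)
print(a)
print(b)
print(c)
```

Key concept: slice vs alias.
Step by step:
`a = [81, 2, 64, 4, 40]` → a = [81, 2, 64, 4, 40]
`b = a[1:4]` → b = [2, 64, 4]
`c = a` → c = [81, 2, 64, 4, 40] (same object as a)
`a[2] = 973` → a = [81, 2, 973, 4, 40] (same object as c); c = [81, 2, 973, 4, 40] (same object as a)
`b.append(801)` → b = [2, 64, 4, 801]
`print(a)` → prints [81, 2, 973, 4, 40]
`print(b)` → prints [2, 64, 4, 801]
`print(c)` → prints [81, 2, 973, 4, 40]

Answer:
[81, 2, 973, 4, 40]
[2, 64, 4, 801]
[81, 2, 973, 4, 40]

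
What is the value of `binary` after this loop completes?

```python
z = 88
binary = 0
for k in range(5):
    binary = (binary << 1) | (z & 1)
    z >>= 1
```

Reverse lowest 5 bits of 88
`binary` takes the values: 0 → 1 → 3

Answer: 3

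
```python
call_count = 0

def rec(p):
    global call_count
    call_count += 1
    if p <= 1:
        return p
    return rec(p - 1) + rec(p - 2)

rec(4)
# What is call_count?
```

Calls(p) = 1 + Calls(p-1) + Calls(p-2); Calls(0)=Calls(1)=1. For p=4 this gives 9.

Answer: 9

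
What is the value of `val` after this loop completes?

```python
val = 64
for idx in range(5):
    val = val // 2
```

Halve 5 times: 64 // 2^5 = 2
`val` takes the values: 64 → 32 → 16 → 8 → 4 → 2

Answer: 2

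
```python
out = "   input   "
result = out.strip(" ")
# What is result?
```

Trace:
`out = "   input   "` → out = '   input   '
`result = out.strip(" ")` → result = 'input'
So result = 'input'

Answer: 'input'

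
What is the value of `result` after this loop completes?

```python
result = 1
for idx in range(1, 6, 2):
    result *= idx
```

Product of 1, 3, 5, ... up to 5
`result` takes the values: 1 → 3 → 15

Answer: 15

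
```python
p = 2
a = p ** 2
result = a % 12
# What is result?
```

Trace:
`p = 2` → p = 2
`a = p ** 2` → a = 4
`result = a % 12` → result = 4
So result = 4

Answer: 4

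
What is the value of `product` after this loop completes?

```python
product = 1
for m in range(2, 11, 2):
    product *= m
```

Product of even numbers 2 to 10
`product` takes the values: 1 → 2 → 8 → 48 → 384 → 3840

Answer: 3840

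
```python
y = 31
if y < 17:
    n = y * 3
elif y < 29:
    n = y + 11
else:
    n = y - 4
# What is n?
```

Trace:
`y = 31` → y = 31
`if y < 17: ...` → y < 17 is False, y < 29 is False, take else branch → n = 27
So n = 27

Answer: 27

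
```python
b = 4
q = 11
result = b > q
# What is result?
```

Trace:
`b = 4` → b = 4
`q = 11` → q = 11
`result = b > q` → result = False
So result = False

Answer: False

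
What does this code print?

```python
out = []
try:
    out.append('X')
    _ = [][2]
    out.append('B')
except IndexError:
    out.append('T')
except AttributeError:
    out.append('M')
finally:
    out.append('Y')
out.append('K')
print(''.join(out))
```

Execution trace: 'X' (try body) → 'T' (except IndexError) → 'Y' (finally) → 'K' (after the try/except). Output: XTYK

Answer: XTYK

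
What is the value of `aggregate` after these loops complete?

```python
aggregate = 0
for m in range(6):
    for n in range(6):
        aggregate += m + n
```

Sum of all m+n for m,n in 6x6
`aggregate` takes the values: 0 → 1 → 3 → 6 → 10 → 15 → 16 → 18 → 21 → 25 → 30 → 36 → 38 → 41 → 45 → 50 → 56 → 63 → 66 → 70 → 75 → 81 → 88 → 96 → 100 → 105 → 111 → 118 → 126 → 135 → 140 → 146 → 153 → 161 → 170 → 180

Answer: 180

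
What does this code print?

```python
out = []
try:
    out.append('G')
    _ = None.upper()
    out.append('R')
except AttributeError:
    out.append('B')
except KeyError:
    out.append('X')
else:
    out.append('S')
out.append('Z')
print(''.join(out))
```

Execution trace: 'G' (try body) → 'B' (except AttributeError) → 'Z' (after the try/except). Output: GBZ

Answer: GBZ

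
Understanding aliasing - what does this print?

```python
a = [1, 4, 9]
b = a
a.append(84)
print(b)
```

Key concept: basic list aliasing.
Step by step:
`a = [1, 4, 9]` → a = [1, 4, 9]
`b = a` → b = [1, 4, 9] (same object as a)
`a.append(84)` → a = [1, 4, 9, 84] (same object as b); b = [1, 4, 9, 84] (same object as a)
`print(b)` → prints [1, 4, 9, 84]

Answer: [1, 4, 9, 84]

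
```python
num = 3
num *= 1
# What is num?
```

Trace:
`num = 3` → num = 3
`num *= 1` → num = 3
So num = 3

Answer: 3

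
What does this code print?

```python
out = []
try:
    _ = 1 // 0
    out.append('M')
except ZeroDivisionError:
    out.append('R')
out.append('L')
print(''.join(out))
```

Execution trace: 'R' (except ZeroDivisionError) → 'L' (after the try/except). Output: RL

Answer: RL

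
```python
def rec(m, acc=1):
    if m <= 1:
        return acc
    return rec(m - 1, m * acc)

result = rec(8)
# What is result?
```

Accumulator trace (n, acc): (8, 1) -> (7, 8) -> (6, 56) -> (5, 336) -> (4, 1680) -> (3, 6720) -> (2, 20160) -> (1, 40320) -> return 40320

Answer: 40320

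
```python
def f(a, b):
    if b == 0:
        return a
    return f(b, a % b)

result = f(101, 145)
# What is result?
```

f(101, 145) -> f(145, 101) -> f(101, 44) -> f(44, 13) -> f(13, 5) -> f(5, 3) -> f(3, 2) -> f(2, 1) -> f(1, 0) -> 1

Answer: 1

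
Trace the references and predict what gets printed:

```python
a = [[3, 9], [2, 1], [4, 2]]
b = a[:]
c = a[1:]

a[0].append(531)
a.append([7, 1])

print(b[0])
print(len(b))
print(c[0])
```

Key concept: slice with nested mutation.
Step by step:
`a = [[3, 9], [2, 1], [4, 2]]` → a = [[3, 9], [2, 1], [4, 2]]
`b = a[:]` → b = [[3, 9], [2, 1], [4, 2]]
`c = a[1:]` → c = [[2, 1], [4, 2]]
`a[0].append(531)` → a = [[3, 9, 531], [2, 1], [4, 2]]; b = [[3, 9, 531], [2, 1], [4, 2]]
`a.append([7, 1])` → a = [[3, 9, 531], [2, 1], [4, 2], [7, 1]]
`print(b[0])` → prints [3, 9, 531]
`print(len(b))` → prints 3
`print(c[0])` → prints [2, 1]

Answer:
[3, 9, 531]
3
[2, 1]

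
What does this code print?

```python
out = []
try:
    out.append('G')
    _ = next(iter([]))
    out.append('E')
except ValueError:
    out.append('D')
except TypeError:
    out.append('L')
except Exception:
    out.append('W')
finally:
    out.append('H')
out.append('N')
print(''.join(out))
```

Execution trace: 'G' (try body) → 'W' (except Exception) → 'H' (finally) → 'N' (after the try/except). Output: GWHN

Answer: GWHN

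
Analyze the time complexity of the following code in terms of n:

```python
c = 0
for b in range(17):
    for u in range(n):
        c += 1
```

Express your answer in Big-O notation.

Each loop level contributes: 1 × n. Multiplying the contributions gives O(n).

Answer: O(n)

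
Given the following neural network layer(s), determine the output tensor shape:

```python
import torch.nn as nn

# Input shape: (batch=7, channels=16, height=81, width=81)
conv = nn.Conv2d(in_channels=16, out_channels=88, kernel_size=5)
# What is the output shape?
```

Input: (7, 16, 81, 81) -> Output: (7, 88, 77, 77)

Answer: (7, 88, 77, 77)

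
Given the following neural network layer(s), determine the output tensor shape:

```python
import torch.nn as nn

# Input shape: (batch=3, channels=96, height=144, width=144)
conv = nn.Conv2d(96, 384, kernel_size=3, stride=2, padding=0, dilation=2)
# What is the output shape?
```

Input: (3, 96, 144, 144) -> Output: (3, 384, 70, 70)

Answer: (3, 384, 70, 70)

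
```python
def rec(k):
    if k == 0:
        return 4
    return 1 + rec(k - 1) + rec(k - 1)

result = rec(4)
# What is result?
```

rec(k) = 1 + 2·rec(k-1), rec(0)=4. Closed form: (4+1)·2^4 - 1 = 79.

Answer: 79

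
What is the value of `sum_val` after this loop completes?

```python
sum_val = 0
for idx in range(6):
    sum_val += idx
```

Sum of 0 to 5 = 15
`sum_val` takes the values: 0 → 1 → 3 → 6 → 10 → 15

Answer: 15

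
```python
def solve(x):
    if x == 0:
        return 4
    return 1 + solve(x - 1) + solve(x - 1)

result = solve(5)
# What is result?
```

solve(x) = 1 + 2·solve(x-1), solve(0)=4. Closed form: (4+1)·2^5 - 1 = 159.

Answer: 159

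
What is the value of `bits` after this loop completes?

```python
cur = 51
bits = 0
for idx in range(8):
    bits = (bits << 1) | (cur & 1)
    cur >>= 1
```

Reverse lowest 8 bits of 51
`bits` takes the values: 0 → 1 → 3 → 6 → 12 → 25 → 51 → 102 → 204

Answer: 204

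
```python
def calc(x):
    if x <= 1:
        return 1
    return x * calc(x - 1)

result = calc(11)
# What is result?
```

calc(11) = 11 * 10 * 9 * 8 * 7 * 6 * 5 * 4 * 3 * 2 * 1 = 39916800

Answer: 39916800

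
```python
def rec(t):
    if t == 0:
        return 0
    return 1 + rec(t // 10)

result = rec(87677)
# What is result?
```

Count of digits of 87677: 5

Answer: 5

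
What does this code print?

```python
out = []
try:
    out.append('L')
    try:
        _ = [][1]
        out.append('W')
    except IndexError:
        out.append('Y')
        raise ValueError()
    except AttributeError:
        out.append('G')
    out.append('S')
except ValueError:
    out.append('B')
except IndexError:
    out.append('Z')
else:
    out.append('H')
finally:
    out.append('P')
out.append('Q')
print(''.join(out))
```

Execution trace: 'L' (try body) → 'Y' (inner except IndexError) → 'B' (except ValueError) → 'P' (finally) → 'Q' (after the try/except). Output: LYBPQ

Answer: LYBPQ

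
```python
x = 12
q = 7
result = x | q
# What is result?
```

Trace:
`x = 12` → x = 12
`q = 7` → q = 7
`result = x | q` → result = 15
So result = 15

Answer: 15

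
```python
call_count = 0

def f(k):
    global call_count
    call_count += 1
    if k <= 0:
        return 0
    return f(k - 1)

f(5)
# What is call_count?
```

Linear recursion stepping by 1: 6 calls from k=5 down to ≤0.

Answer: 6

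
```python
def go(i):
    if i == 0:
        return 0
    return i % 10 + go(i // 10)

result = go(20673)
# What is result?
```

Sum of digits of 20673: 3 + 7 + 6 + 0 + 2 = 18

Answer: 18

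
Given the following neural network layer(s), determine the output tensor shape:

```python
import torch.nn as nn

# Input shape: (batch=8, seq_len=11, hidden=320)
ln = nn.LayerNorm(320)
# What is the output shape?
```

Input: (8, 11, 320) -> Output: (8, 11, 320)

Answer: (8, 11, 320)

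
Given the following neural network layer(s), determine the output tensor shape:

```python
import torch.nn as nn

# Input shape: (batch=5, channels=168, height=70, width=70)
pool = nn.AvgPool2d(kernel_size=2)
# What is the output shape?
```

Input: (5, 168, 70, 70) -> Output: (5, 168, 35, 35)

Answer: (5, 168, 35, 35)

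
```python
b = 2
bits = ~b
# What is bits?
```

Trace:
`b = 2` → b = 2
`bits = ~b` → bits = -3
So bits = -3

Answer: -3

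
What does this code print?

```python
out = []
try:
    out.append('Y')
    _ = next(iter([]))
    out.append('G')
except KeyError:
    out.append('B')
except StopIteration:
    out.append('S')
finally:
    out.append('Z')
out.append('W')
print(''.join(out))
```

Execution trace: 'Y' (try body) → 'S' (except StopIteration) → 'Z' (finally) → 'W' (after the try/except). Output: YSZW

Answer: YSZW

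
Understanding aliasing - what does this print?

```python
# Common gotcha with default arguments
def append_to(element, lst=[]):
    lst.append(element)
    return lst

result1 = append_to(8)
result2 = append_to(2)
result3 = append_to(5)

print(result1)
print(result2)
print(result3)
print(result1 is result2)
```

Key concept: mutable default argument gotcha.
Step by step:
`result1 = append_to(8)` → result1 = [8]
`result2 = append_to(2)` → result1 = [8, 2] (same object as result2); result2 = [8, 2] (same object as result1)
`result3 = append_to(5)` → result1 = [8, 2, 5] (same object as result2, result3); result2 = [8, 2, 5] (same object as result1, result3); result3 = [8, 2, 5] (same object as result1, result2)
`print(result1)` → prints [8, 2, 5]
`print(result2)` → prints [8, 2, 5]
`print(result3)` → prints [8, 2, 5]
`print(result1 is result2)` → prints True

Answer:
[8, 2, 5]
[8, 2, 5]
[8, 2, 5]
True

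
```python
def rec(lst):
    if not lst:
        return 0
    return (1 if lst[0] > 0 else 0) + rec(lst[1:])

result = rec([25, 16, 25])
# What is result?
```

Count of positive elements in [25, 16, 25] = 3

Answer: 3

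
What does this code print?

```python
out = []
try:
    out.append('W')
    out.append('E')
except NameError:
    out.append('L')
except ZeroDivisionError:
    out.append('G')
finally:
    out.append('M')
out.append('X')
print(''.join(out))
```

Execution trace: 'W' (try body) → 'E' (try body, no exception) → 'M' (finally) → 'X' (after the try/except). Output: WEMX

Answer: WEMX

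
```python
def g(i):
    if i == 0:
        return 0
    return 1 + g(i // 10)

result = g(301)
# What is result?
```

Count of digits of 301: 3

Answer: 3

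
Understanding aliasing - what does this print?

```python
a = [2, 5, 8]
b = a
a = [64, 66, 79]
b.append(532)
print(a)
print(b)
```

Key concept: rebinding vs mutation: a is rebound to a new list, b still points at the original.
Step by step:
`a = [2, 5, 8]` → a = [2, 5, 8]
`b = a` → b = [2, 5, 8] (same object as a)
`a = [64, 66, 79]` → a = [64, 66, 79]
`b.append(532)` → b = [2, 5, 8, 532]
`print(a)` → prints [64, 66, 79]
`print(b)` → prints [2, 5, 8, 532]

Answer:
[64, 66, 79]
[2, 5, 8, 532]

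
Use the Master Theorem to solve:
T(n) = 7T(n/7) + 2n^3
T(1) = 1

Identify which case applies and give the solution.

a=7, b=7, f(n)=2n^3. log_7(7) = 1. Since c=3 > 1 and the regularity condition holds (7(n/7)^3 = (7/7^3)n^3 with 7/7^3 < 1), Case 3 applies: T(n) = Θ(f(n)) = O(n^3).

Answer: O(n^3) - Case 3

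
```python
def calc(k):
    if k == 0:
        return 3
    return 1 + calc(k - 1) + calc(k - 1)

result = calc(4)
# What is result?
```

calc(k) = 1 + 2·calc(k-1), calc(0)=3. Closed form: (3+1)·2^4 - 1 = 63.

Answer: 63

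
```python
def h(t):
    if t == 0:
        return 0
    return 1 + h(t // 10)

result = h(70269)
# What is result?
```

Count of digits of 70269: 5

Answer: 5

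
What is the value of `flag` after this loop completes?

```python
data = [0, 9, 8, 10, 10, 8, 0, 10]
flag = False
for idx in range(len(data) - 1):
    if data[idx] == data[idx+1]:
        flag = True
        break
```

Check consecutive duplicates in [0, 9, 8, 10, 10, 8, 0, 10]
`flag` takes the values: False → True

Answer: True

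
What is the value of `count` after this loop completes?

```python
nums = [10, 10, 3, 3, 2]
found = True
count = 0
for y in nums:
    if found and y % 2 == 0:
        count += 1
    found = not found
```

Count even values at even positions
`count` takes the values: 0 → 1 → 2

Answer: 2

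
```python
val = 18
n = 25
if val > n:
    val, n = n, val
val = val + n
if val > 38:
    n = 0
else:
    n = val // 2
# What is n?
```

Trace:
`val = 18` → val = 18
`n = 25` → n = 25
`if val > n: ...` → val > n is False → no variable changes
`val = val + n` → val = 43
`if val > 38: ...` → val > 38 is True → n = 0
So n = 0

Answer: 0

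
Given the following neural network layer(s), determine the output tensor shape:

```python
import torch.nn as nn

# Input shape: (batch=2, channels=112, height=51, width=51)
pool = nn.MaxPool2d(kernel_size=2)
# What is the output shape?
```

Input: (2, 112, 51, 51) -> Output: (2, 112, 25, 25)

Answer: (2, 112, 25, 25)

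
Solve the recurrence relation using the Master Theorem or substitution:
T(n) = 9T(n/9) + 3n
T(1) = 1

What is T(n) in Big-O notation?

By Master Theorem: a=9, b=9, f(n)=3n. Since log_9(9) = 1 and f(n) = Θ(n^1), Case 2 applies. T(n) = O(n log n).

Answer: O(n log n)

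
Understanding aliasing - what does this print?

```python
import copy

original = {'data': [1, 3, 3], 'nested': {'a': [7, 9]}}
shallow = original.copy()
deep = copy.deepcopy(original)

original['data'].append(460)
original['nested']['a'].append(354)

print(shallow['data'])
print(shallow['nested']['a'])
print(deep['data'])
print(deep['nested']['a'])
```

Key concept: comparing shallow vs deep copy.
Step by step:
`original = {'data': [1, 3, 3], 'nested': {'a': [7, 9]}}` → original = {'data': [1, 3, 3], 'nested': {'a': [7, 9]}}
`shallow = original.copy()` → shallow = {'data': [1, 3, 3], 'nested': {'a': [7, 9]}}
`deep = copy.deepcopy(original)` → deep = {'data': [1, 3, 3], 'nested': {'a': [7, 9]}}
`original['data'].append(460)` → original = {'data': [1, 3, 3, 460], 'nested': {'a': [7, 9]}}; shallow = {'data': [1, 3, 3, 460], 'nested': {'a': [7, 9]}}
`original['nested']['a'].append(354)` → original = {'data': [1, 3, 3, 460], 'nested': {'a': [7, 9, 354]}}; shallow = {'data': [1, 3, 3, 460], 'nested': {'a': [7, 9, 354]}}
`print(shallow['data'])` → prints [1, 3, 3, 460]
`print(shallow['nested']['a'])` → prints [7, 9, 354]
`print(deep['data'])` → prints [1, 3, 3]
`print(deep['nested']['a'])` → prints [7, 9]

Answer:
[1, 3, 3, 460]
[7, 9, 354]
[1, 3, 3]
[7, 9]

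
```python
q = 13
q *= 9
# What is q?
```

Trace:
`q = 13` → q = 13
`q *= 9` → q = 117
So q = 117

Answer: 117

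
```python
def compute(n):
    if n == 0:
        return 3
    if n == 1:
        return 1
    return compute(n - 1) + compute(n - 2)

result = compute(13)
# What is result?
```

Build up from base cases: compute(0)=3, compute(1)=1, compute(2)=4, compute(3)=5, compute(4)=9, compute(5)=14, compute(6)=23, ..., compute(13)=665

Answer: 665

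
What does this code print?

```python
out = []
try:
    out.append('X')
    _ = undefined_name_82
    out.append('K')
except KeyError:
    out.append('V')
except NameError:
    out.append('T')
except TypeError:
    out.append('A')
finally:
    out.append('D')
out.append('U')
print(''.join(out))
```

Execution trace: 'X' (try body) → 'T' (except NameError) → 'D' (finally) → 'U' (after the try/except). Output: XTDU

Answer: XTDU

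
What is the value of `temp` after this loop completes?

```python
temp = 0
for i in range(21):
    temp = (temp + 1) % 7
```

Increment mod 7, 21 times = 0
`temp` takes the values: 0 → 1 → 2 → 3 → 4 → 5 → 6 → 0 → 1 → 2 → 3 → 4 → 5 → 6 → 0 → 1 → 2 → 3 → 4 → 5 → 6 → 0

Answer: 0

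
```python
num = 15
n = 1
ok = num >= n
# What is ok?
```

Trace:
`num = 15` → num = 15
`n = 1` → n = 1
`ok = num >= n` → ok = True
So ok = True

Answer: True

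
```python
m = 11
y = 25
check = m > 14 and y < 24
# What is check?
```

Trace:
`m = 11` → m = 11
`y = 25` → y = 25
`check = m > 14 and y < 24` → check = False
So check = False

Answer: False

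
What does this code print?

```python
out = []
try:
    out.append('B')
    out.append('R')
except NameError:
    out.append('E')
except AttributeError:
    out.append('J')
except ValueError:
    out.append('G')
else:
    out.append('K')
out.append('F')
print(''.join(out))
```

Execution trace: 'B' (try body) → 'R' (try body, no exception) → 'K' (else) → 'F' (after the try/except). Output: BRKF

Answer: BRKF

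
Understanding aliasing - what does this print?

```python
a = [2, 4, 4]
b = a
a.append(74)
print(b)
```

Key concept: basic list aliasing.
Step by step:
`a = [2, 4, 4]` → a = [2, 4, 4]
`b = a` → b = [2, 4, 4] (same object as a)
`a.append(74)` → a = [2, 4, 4, 74] (same object as b); b = [2, 4, 4, 74] (same object as a)
`print(b)` → prints [2, 4, 4, 74]

Answer: [2, 4, 4, 74]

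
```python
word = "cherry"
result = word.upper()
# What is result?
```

Trace:
`word = "cherry"` → word = 'cherry'
`result = word.upper()` → result = 'CHERRY'
So result = 'CHERRY'

Answer: 'CHERRY'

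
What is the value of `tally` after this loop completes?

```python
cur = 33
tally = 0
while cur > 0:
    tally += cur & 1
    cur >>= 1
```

Count set bits in 33 (binary: 0b100001)
`tally` takes the values: 0 → 1 → 2

Answer: 2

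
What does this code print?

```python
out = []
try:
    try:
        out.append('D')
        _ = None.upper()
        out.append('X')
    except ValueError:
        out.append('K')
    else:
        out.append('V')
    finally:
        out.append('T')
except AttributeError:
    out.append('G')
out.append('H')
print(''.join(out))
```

Execution trace: 'D' (try body) → 'T' (finally) → 'G' (outer except AttributeError) → 'H' (after the try/except). Output: DTGH

Answer: DTGH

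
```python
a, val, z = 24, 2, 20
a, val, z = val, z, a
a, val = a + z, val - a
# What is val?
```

Trace:
`a, val, z = 24, 2, 20` → a = 24; val = 2; z = 20
`a, val, z = val, z, a` → a = 2; val = 20; z = 24
`a, val = a + z, val - a` → a = 26; val = 18
So val = 18

Answer: 18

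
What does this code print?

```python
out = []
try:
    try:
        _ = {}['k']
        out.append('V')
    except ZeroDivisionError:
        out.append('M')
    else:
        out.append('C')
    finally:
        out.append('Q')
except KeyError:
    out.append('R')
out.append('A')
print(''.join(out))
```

Execution trace: 'Q' (inner finally) → 'R' (outer except KeyError) → 'A' (after the try/except). Output: QRA

Answer: QRA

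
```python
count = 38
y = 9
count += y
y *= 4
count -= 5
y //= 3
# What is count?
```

Trace:
`count = 38` → count = 38
`y = 9` → y = 9
`count += y` → count = 47
`y *= 4` → y = 36
`count -= 5` → count = 42
`y //= 3` → y = 12
So count = 42

Answer: 42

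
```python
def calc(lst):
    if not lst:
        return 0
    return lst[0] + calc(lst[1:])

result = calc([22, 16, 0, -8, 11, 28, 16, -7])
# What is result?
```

22 + 16 + 0 + (-8) + 11 + 28 + 16 + (-7) + 0 = 78

Answer: 78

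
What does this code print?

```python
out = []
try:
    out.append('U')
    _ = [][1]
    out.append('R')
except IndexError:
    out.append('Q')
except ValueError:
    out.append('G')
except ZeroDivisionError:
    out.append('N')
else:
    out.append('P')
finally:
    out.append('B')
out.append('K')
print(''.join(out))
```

Execution trace: 'U' (try body) → 'Q' (except IndexError) → 'B' (finally) → 'K' (after the try/except). Output: UQBK

Answer: UQBK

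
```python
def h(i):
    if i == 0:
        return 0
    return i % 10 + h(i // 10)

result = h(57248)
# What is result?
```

Sum of digits of 57248: 8 + 4 + 2 + 7 + 5 = 26

Answer: 26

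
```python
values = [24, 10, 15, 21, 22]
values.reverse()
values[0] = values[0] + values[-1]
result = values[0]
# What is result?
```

Trace:
`values = [24, 10, 15, 21, 22]` → values = [24, 10, 15, 21, 22]
`values.reverse()` → values = [22, 21, 15, 10, 24]
`values[0] = values[0] + values[-1]` → values = [46, 21, 15, 10, 24]
`result = values[0]` → result = 46
So result = 46

Answer: 46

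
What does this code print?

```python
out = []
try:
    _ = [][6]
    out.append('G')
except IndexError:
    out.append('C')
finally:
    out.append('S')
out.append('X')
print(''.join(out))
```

Execution trace: 'C' (except IndexError) → 'S' (finally) → 'X' (after the try/except). Output: CSX

Answer: CSX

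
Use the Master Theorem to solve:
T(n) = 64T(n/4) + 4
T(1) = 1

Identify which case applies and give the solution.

a=64, b=4, f(n)=4. log_4(64) = 3. Since c=0 < 3, Case 1 applies: T(n) = Θ(n^log_b(a)) = O(n^3).

Answer: O(n^3) - Case 1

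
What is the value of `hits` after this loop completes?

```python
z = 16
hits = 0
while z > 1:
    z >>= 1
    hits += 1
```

Count right shifts until 1
`hits` takes the values: 0 → 1 → 2 → 3 → 4

Answer: 4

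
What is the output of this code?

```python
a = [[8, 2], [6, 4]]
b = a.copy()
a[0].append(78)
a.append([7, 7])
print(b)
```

Key concept: shallow copy with nested lists.
Step by step:
`a = [[8, 2], [6, 4]]` → a = [[8, 2], [6, 4]]
`b = a.copy()` → b = [[8, 2], [6, 4]]
`a[0].append(78)` → a = [[8, 2, 78], [6, 4]]; b = [[8, 2, 78], [6, 4]]
`a.append([7, 7])` → a = [[8, 2, 78], [6, 4], [7, 7]]
`print(b)` → prints [[8, 2, 78], [6, 4]]

Answer: [[8, 2, 78], [6, 4]]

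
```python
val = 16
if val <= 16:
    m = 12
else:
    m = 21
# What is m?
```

Trace:
`val = 16` → val = 16
`if val <= 16: ...` → val <= 16 is True → m = 12
So m = 12

Answer: 12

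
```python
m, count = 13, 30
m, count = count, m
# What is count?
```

Trace:
`m, count = 13, 30` → m = 13; count = 30
`m, count = count, m` → m = 30; count = 13
So count = 13

Answer: 13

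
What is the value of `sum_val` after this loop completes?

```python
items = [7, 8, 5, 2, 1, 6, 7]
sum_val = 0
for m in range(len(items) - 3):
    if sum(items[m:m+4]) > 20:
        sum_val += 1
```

Count windows with sum > 20
`sum_val` takes the values: 0 → 1

Answer: 1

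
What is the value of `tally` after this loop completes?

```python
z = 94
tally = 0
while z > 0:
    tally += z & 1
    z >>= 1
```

Count set bits in 94 (binary: 0b1011110)
`tally` takes the values: 0 → 1 → 2 → 3 → 4 → 5

Answer: 5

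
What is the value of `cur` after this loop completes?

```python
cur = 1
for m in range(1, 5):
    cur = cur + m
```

Start at 1, add 1 through 4
`cur` takes the values: 1 → 2 → 4 → 7 → 11

Answer: 11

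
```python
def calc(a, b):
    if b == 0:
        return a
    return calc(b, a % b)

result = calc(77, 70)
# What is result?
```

calc(77, 70) -> calc(70, 7) -> calc(7, 0) -> 7

Answer: 7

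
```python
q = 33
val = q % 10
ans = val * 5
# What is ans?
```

Trace:
`q = 33` → q = 33
`val = q % 10` → val = 3
`ans = val * 5` → ans = 15
So ans = 15

Answer: 15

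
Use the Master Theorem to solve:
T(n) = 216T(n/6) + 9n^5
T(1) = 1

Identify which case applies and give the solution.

a=216, b=6, f(n)=9n^5. log_6(216) = 3. Since c=5 > 3 and the regularity condition holds (216(n/6)^5 = (216/6^5)n^5 with 216/6^5 < 1), Case 3 applies: T(n) = Θ(f(n)) = O(n^5).

Answer: O(n^5) - Case 3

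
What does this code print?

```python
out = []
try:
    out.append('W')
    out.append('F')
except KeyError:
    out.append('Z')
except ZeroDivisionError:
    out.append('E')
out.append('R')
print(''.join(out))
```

Execution trace: 'W' (try body) → 'F' (try body, no exception) → 'R' (after the try/except). Output: WFR

Answer: WFR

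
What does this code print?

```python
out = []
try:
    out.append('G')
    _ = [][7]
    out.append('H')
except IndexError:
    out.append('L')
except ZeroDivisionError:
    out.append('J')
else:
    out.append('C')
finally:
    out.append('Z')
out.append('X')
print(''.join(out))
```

Execution trace: 'G' (try body) → 'L' (except IndexError) → 'Z' (finally) → 'X' (after the try/except). Output: GLZX

Answer: GLZX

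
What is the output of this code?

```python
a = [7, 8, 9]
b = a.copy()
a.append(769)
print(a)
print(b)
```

Key concept: list.copy() creates independent copy.
Step by step:
`a = [7, 8, 9]` → a = [7, 8, 9]
`b = a.copy()` → b = [7, 8, 9]
`a.append(769)` → a = [7, 8, 9, 769]
`print(a)` → prints [7, 8, 9, 769]
`print(b)` → prints [7, 8, 9]

Answer:
[7, 8, 9, 769]
[7, 8, 9]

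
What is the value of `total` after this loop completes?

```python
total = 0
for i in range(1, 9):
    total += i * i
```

Sum of squares 1² to 8² = 204
`total` takes the values: 0 → 1 → 5 → 14 → 30 → 55 → 91 → 140 → 204

Answer: 204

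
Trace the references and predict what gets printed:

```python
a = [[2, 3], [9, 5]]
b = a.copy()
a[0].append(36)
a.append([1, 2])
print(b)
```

Key concept: shallow copy with nested lists.
Step by step:
`a = [[2, 3], [9, 5]]` → a = [[2, 3], [9, 5]]
`b = a.copy()` → b = [[2, 3], [9, 5]]
`a[0].append(36)` → a = [[2, 3, 36], [9, 5]]; b = [[2, 3, 36], [9, 5]]
`a.append([1, 2])` → a = [[2, 3, 36], [9, 5], [1, 2]]
`print(b)` → prints [[2, 3, 36], [9, 5]]

Answer: [[2, 3, 36], [9, 5]]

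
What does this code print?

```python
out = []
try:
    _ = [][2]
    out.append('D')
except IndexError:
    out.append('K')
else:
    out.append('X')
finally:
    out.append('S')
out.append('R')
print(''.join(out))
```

Execution trace: 'K' (except IndexError) → 'S' (finally) → 'R' (after the try/except). Output: KSR

Answer: KSR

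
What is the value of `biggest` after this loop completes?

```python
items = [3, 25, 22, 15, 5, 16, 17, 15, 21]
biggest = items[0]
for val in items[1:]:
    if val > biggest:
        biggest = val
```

Maximum of [3, 25, 22, 15, 5, 16, 17, 15, 21]
`biggest` takes the values: 3 → 25

Answer: 25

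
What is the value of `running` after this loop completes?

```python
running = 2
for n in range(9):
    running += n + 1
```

Start at 2, add 1 to 9 = 47
`running` takes the values: 2 → 3 → 5 → 8 → 12 → 17 → 23 → 30 → 38 → 47

Answer: 47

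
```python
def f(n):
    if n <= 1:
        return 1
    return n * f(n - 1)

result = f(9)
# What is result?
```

f(9) = 9 * 8 * 7 * 6 * 5 * 4 * 3 * 2 * 1 = 362880

Answer: 362880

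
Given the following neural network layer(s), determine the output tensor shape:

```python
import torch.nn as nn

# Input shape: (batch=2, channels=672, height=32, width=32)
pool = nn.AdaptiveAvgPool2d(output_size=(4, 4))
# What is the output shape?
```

Input: (2, 672, 32, 32) -> Output: (2, 672, 4, 4)

Answer: (2, 672, 4, 4)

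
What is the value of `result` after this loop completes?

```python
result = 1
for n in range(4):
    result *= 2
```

2^4 = 16
`result` takes the values: 1 → 2 → 4 → 8 → 16

Answer: 16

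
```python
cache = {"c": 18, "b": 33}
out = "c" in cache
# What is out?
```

Trace:
`cache = {"c": 18, "b": 33}` → cache = {'c': 18, 'b': 33}
`out = "c" in cache` → out = True
So out = True

Answer: True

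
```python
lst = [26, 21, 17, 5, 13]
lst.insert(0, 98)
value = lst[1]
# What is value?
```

Trace:
`lst = [26, 21, 17, 5, 13]` → lst = [26, 21, 17, 5, 13]
`lst.insert(0, 98)` → lst = [98, 26, 21, 17, 5, 13]
`value = lst[1]` → value = 26
So value = 26

Answer: 26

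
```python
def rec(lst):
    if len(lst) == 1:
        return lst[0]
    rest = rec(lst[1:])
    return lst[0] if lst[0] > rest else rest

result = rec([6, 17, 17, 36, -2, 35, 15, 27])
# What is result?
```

Recursive max over [6, 17, 17, 36, -2, 35, 15, 27] = 36

Answer: 36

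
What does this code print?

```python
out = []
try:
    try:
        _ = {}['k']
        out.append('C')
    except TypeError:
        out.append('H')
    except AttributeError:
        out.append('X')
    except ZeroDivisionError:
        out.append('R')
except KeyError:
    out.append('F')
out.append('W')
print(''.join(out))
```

Execution trace: 'F' (outer except KeyError) → 'W' (after the try/except). Output: FW

Answer: FW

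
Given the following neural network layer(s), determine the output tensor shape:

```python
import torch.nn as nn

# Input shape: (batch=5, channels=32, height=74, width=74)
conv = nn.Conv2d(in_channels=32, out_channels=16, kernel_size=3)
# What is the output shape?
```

Input: (5, 32, 74, 74) -> Output: (5, 16, 72, 72)

Answer: (5, 16, 72, 72)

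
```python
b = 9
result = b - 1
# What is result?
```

Trace:
`b = 9` → b = 9
`result = b - 1` → result = 8
So result = 8

Answer: 8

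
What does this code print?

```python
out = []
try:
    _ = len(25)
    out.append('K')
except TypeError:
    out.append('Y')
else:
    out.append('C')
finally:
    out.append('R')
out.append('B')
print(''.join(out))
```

Execution trace: 'Y' (except TypeError) → 'R' (finally) → 'B' (after the try/except). Output: YRB

Answer: YRB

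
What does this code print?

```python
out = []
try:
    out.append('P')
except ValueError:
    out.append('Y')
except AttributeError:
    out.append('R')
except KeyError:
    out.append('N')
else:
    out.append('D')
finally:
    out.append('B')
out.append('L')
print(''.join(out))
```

Execution trace: 'P' (try body, no exception) → 'D' (else) → 'B' (finally) → 'L' (after the try/except). Output: PDBL

Answer: PDBL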